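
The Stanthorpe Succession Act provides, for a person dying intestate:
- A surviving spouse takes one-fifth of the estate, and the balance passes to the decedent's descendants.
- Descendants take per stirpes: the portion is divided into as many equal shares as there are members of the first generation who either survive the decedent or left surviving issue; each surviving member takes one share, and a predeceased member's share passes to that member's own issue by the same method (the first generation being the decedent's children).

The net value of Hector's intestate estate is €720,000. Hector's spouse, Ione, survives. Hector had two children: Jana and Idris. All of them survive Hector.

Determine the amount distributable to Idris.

Idris receives €288,000.

Ione takes one-fifth of €720,000 = €144,000. The remaining €576,000 passes to the descendants.
The descendants' portion (€576,000) is divided into 2 shares of €288,000: Jana and Idris each take €288,000.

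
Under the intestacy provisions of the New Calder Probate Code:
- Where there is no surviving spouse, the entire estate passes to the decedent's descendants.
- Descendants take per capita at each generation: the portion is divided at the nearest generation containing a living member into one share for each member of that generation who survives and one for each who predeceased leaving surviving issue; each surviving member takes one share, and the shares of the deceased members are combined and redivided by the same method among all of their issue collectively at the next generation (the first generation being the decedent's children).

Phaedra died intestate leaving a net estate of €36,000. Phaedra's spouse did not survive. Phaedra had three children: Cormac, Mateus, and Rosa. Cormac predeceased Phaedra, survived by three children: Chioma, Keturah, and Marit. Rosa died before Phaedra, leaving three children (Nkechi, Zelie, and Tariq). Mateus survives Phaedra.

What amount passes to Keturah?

The entire €36,000 passes to the descendants.
That amount (€36,000) is divided at the children's generation into 3 shares of €12,000. Mateus takes €12,000. The 2 shares of the deceased (Cormac and Rosa) are combined into a pool of €24,000.
That pool (€24,000) is divided at the grandchildren's generation equally among Chioma, Keturah, Marit, Nkechi, Zelie, and Tariq: €4,000 each.

Keturah receives €4,000.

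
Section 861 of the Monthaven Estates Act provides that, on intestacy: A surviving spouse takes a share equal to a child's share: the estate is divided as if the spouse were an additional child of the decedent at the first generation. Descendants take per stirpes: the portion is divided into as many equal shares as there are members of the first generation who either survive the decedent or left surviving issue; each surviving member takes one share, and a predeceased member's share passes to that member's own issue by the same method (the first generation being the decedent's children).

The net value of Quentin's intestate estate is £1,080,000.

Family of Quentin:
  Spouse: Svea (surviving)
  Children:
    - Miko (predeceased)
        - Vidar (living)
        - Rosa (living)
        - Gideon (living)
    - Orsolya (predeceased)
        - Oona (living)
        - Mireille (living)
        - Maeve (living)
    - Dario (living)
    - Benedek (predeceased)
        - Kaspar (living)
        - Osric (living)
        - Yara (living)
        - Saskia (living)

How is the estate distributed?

Svea: £216,000; Vidar: £72,000; Rosa: £72,000; Gideon: £72,000; Oona: £72,000; Mireille: £72,000; Maeve: £72,000; Dario: £216,000; Kaspar: £54,000; Osric: £54,000; Yara: £54,000; Saskia: £54,000

The spouse counts as an additional share at the children's level, so there are 5 primary shares of £216,000. Svea takes one such share (£216,000).
The children's combined portion (£864,000) is divided into 4 shares of £216,000: Dario takes £216,000; Miko's £216,000 share passes to Miko's issue; Orsolya's £216,000 share passes to Orsolya's issue; Benedek's £216,000 share passes to Benedek's issue.
Miko's share (£216,000) is divided into 3 shares of £72,000: Vidar, Rosa, and Gideon each take £72,000.
Orsolya's share (£216,000) is divided into 3 shares of £72,000: Oona, Mireille, and Maeve each take £72,000.
Benedek's share (£216,000) is divided into 4 shares of £54,000: Kaspar, Osric, Yara, and Saskia each take £54,000.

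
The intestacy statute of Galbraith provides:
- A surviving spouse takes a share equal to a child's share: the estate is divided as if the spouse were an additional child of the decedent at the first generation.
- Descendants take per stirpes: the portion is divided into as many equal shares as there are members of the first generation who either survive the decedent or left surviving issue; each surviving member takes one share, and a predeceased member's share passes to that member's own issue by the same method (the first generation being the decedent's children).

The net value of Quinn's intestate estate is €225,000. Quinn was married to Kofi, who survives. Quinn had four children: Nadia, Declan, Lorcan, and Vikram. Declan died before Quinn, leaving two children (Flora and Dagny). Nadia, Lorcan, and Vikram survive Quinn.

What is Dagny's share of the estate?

Dagny receives €22,500.

The spouse counts as an additional share at the children's level, so there are 5 primary shares of €45,000. Kofi takes one such share (€45,000).
The children's combined portion (€180,000) is divided into 4 shares of €45,000: Nadia, Lorcan, and Vikram each take €45,000; Declan's €45,000 share passes to Declan's issue.
Declan's share (€45,000) is divided into 2 shares of €22,500: Flora and Dagny each take €22,500.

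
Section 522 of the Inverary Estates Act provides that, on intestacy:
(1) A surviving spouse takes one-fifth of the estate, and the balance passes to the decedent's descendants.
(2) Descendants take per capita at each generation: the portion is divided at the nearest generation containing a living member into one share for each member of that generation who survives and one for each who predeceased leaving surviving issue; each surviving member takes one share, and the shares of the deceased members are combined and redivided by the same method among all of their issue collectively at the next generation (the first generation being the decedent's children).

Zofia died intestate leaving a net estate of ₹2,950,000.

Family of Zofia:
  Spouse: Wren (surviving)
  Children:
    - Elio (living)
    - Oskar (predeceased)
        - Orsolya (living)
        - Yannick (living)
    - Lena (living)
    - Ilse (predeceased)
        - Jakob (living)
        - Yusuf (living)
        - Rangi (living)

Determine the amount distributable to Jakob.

Wren takes one-fifth of ₹2,950,000 = ₹590,000. The remaining ₹2,360,000 passes to the descendants.
The descendants' portion (₹2,360,000) is divided at the children's generation into 4 shares of ₹590,000. Elio and Lena each take ₹590,000. The 2 shares of the deceased (Oskar and Ilse) are combined into a pool of ₹1,180,000.
That pool (₹1,180,000) is divided at the grandchildren's generation equally among Orsolya, Yannick, Jakob, Yusuf, and Rangi: ₹236,000 each.

Jakob receives ₹236,000.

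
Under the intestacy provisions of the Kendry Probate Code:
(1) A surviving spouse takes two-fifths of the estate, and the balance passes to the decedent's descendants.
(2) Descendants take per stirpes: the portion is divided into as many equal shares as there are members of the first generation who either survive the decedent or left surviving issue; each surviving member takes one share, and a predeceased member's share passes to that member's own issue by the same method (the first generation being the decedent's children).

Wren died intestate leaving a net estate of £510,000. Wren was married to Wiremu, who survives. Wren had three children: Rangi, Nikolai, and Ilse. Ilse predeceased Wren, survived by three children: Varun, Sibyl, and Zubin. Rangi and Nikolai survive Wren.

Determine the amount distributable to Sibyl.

Sibyl receives £34,000.

Wiremu takes two-fifths of £510,000 = £204,000. The remaining £306,000 passes to the descendants.
The descendants' portion (£306,000) is divided into 3 shares of £102,000: Rangi and Nikolai each take £102,000; Ilse's £102,000 share passes to Ilse's issue.
Ilse's share (£102,000) is divided into 3 shares of £34,000: Varun, Sibyl, and Zubin each take £34,000.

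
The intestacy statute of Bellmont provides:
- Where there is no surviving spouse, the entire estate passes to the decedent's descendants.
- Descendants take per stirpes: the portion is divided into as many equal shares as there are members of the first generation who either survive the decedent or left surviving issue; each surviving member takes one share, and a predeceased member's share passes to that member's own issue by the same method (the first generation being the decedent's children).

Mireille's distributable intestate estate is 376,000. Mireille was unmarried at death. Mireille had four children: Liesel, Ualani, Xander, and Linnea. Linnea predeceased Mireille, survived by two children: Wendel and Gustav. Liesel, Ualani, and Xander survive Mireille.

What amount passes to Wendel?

The entire 376,000 passes to the descendants.
That amount (376,000) is divided into 4 shares of 94,000: Liesel, Ualani, and Xander each take 94,000; Linnea's 94,000 share passes to Linnea's issue.
Linnea's share (94,000) is divided into 2 shares of 47,000: Wendel and Gustav each take 47,000.

Wendel receives 47,000.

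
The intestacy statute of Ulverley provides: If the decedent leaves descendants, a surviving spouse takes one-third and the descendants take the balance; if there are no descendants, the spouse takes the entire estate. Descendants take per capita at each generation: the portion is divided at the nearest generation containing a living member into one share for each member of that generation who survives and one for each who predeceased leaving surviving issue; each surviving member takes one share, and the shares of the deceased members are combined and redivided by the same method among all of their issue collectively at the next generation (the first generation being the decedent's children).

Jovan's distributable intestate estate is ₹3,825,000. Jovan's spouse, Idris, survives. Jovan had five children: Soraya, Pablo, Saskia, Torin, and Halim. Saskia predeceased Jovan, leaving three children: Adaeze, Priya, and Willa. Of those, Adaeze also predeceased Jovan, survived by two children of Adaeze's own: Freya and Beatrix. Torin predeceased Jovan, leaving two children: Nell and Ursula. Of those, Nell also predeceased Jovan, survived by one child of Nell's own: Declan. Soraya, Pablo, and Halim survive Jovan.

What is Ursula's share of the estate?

Idris takes one-third of ₹3,825,000 = ₹1,275,000. The remaining ₹2,550,000 passes to the descendants.
The descendants' portion (₹2,550,000) is divided at the children's generation into 5 shares of ₹510,000. Soraya, Pablo, and Halim each take ₹510,000. The 2 shares of the deceased (Saskia and Torin) are combined into a pool of ₹1,020,000.
That pool (₹1,020,000) is divided at the grandchildren's generation into 5 shares of ₹204,000. Priya, Willa, and Ursula each take ₹204,000. The 2 shares of the deceased (Adaeze and Nell) are combined into a pool of ₹408,000.
That pool (₹408,000) is divided at the great-grandchildren's generation equally among Freya, Beatrix, and Declan: ₹136,000 each.

Ursula receives ₹204,000.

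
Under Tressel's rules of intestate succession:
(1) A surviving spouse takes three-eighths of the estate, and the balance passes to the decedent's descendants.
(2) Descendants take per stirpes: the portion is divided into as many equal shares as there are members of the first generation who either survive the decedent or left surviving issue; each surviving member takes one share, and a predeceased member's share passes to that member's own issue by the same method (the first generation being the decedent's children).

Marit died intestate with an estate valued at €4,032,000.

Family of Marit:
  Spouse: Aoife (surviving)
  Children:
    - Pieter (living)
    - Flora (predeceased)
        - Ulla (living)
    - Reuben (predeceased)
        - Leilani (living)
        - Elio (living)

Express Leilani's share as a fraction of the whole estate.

Leilani receives 5/48 of the estate.

Aoife takes three-eighths of €4,032,000 = €1,512,000. The remaining €2,520,000 passes to the descendants.
The descendants' portion (€2,520,000) is divided into 3 shares of €840,000: Pieter takes €840,000; Flora's €840,000 share passes to Flora's issue; Reuben's €840,000 share passes to Reuben's issue.
Flora's share (€840,000) passes entirely to Ulla.
Reuben's share (€840,000) is divided into 2 shares of €420,000: Leilani and Elio each take €420,000.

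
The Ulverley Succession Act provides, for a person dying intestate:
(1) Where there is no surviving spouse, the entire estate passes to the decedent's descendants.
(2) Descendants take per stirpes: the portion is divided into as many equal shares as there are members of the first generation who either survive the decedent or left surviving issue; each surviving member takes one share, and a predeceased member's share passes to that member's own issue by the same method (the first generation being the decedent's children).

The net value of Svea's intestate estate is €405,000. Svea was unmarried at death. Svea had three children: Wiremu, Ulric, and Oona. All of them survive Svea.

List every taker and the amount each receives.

Wiremu: €135,000; Ulric: €135,000; Oona: €135,000

The entire €405,000 passes to the descendants.
That amount (€405,000) is divided into 3 shares of €135,000: Wiremu, Ulric, and Oona each take €135,000.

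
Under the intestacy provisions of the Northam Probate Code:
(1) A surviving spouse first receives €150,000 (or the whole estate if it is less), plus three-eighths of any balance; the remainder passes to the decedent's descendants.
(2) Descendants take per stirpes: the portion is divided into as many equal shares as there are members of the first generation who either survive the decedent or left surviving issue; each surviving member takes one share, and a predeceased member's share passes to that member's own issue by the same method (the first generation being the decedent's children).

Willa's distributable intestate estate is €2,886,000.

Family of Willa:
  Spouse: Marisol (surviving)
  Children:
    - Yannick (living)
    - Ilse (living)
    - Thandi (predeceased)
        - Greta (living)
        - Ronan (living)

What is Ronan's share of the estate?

Marisol first takes €150,000, leaving a balance of €2,736,000. Marisol then takes three-eighths of the balance (€1,026,000), for a total of €1,176,000. The remaining €1,710,000 passes to the descendants.
The descendants' portion (€1,710,000) is divided into 3 shares of €570,000: Yannick and Ilse each take €570,000; Thandi's €570,000 share passes to Thandi's issue.
Thandi's share (€570,000) is divided into 2 shares of €285,000: Greta and Ronan each take €285,000.

Ronan receives €285,000.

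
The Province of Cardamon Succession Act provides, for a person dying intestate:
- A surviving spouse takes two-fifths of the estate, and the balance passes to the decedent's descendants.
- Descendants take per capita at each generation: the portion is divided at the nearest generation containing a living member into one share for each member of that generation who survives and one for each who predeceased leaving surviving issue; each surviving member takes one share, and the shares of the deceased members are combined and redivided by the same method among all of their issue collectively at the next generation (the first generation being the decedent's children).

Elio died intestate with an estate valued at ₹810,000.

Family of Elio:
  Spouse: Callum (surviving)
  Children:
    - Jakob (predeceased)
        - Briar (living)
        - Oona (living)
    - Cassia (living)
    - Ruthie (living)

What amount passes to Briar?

Briar receives ₹81,000.

Callum takes two-fifths of ₹810,000 = ₹324,000. The remaining ₹486,000 passes to the descendants.
The descendants' portion (₹486,000) is divided at the children's generation into 3 shares of ₹162,000. Cassia and Ruthie each take ₹162,000. The remaining share for the deceased Jakob (₹162,000) is carried to the next generation.
That pool (₹162,000) is divided at the grandchildren's generation equally among Briar and Oona: ₹81,000 each.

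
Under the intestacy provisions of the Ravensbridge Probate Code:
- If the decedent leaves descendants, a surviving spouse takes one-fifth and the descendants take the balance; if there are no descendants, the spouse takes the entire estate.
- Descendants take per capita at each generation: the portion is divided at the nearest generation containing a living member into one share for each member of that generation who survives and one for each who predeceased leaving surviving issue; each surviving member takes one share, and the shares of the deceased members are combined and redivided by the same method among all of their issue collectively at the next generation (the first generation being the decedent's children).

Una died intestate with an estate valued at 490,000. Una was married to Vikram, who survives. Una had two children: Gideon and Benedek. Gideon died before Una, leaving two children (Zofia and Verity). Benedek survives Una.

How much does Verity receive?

Verity receives 98,000.

Vikram takes one-fifth of 490,000 = 98,000. The remaining 392,000 passes to the descendants.
The descendants' portion (392,000) is divided at the children's generation into 2 shares of 196,000. Benedek takes 196,000. The remaining share for the deceased Gideon (196,000) is carried to the next generation.
That pool (196,000) is divided at the grandchildren's generation equally among Zofia and Verity: 98,000 each.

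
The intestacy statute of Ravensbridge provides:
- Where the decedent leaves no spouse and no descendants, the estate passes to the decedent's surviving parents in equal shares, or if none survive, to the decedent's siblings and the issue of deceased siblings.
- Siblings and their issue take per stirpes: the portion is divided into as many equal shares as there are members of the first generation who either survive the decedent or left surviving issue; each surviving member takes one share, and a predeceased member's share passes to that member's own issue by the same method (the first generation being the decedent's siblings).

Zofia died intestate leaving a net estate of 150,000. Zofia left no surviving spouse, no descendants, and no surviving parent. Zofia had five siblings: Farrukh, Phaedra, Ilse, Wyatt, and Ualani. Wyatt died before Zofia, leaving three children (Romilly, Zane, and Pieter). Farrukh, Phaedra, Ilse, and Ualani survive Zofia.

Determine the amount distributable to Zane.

Zane receives 10,000.

The entire 150,000 passes to the siblings and their issue.
That amount (150,000) is divided into 5 shares of 30,000: Farrukh, Phaedra, Ilse, and Ualani each take 30,000; Wyatt's 30,000 share passes to Wyatt's issue.
Wyatt's share (30,000) is divided into 3 shares of 10,000: Romilly, Zane, and Pieter each take 10,000.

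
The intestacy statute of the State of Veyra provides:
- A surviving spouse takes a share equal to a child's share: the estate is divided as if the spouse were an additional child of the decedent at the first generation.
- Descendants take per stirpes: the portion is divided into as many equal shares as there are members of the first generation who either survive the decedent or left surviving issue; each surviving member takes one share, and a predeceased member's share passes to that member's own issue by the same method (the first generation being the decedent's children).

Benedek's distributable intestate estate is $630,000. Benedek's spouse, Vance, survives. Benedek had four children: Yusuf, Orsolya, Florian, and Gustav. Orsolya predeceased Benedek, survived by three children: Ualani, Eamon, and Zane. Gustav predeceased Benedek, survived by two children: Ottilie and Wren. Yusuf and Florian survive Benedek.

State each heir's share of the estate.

Vance: $126,000; Yusuf: $126,000; Ualani: $42,000; Eamon: $42,000; Zane: $42,000; Florian: $126,000; Ottilie: $63,000; Wren: $63,000

The spouse counts as an additional share at the children's level, so there are 5 primary shares of $126,000. Vance takes one such share ($126,000).
The children's combined portion ($504,000) is divided into 4 shares of $126,000: Yusuf and Florian each take $126,000; Orsolya's $126,000 share passes to Orsolya's issue; Gustav's $126,000 share passes to Gustav's issue.
Orsolya's share ($126,000) is divided into 3 shares of $42,000: Ualani, Eamon, and Zane each take $42,000.
Gustav's share ($126,000) is divided into 2 shares of $63,000: Ottilie and Wren each take $63,000.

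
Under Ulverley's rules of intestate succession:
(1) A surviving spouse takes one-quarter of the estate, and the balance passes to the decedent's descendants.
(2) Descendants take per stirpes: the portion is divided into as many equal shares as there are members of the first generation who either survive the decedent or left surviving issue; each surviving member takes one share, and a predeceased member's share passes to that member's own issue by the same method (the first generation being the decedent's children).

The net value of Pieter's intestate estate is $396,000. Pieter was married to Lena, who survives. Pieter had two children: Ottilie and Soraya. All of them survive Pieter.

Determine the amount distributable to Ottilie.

Ottilie receives $148,500.

Lena takes one-quarter of $396,000 = $99,000. The remaining $297,000 passes to the descendants.
The descendants' portion ($297,000) is divided into 2 shares of $148,500: Ottilie and Soraya each take $148,500.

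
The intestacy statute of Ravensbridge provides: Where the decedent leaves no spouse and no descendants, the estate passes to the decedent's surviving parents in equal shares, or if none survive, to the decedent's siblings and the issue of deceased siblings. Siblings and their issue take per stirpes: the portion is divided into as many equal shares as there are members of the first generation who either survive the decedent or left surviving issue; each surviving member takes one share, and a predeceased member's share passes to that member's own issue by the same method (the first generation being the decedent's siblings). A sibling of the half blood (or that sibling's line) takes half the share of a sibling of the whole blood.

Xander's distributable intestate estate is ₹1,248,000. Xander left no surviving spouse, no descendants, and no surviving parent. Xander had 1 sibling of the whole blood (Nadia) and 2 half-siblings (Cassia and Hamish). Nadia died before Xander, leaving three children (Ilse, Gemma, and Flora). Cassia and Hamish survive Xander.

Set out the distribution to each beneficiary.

Ilse: ₹208,000; Gemma: ₹208,000; Flora: ₹208,000; Cassia: ₹312,000; Hamish: ₹312,000

The entire ₹1,248,000 passes to the siblings and their issue.
Counting each half-blood sibling's line as half a unit, there are 2 units in ₹1,248,000, so one unit is ₹624,000. Whole-blood lines (Nadia) take ₹624,000 each; half-blood lines (Cassia and Hamish) take ₹312,000 each.
Nadia's share (₹624,000) is divided into 3 shares of ₹208,000: Ilse, Gemma, and Flora each take ₹208,000.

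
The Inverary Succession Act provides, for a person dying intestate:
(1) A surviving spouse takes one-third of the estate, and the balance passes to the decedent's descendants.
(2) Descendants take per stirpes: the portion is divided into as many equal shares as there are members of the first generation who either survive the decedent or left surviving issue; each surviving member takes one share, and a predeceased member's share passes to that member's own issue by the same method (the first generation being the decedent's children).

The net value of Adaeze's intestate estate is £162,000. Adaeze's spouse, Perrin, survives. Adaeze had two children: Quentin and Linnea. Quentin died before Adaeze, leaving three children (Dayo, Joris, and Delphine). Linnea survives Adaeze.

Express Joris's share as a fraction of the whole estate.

Perrin takes one-third of £162,000 = £54,000. The remaining £108,000 passes to the descendants.
The descendants' portion (£108,000) is divided into 2 shares of £54,000: Linnea takes £54,000; Quentin's £54,000 share passes to Quentin's issue.
Quentin's share (£54,000) is divided into 3 shares of £18,000: Dayo, Joris, and Delphine each take £18,000.

Joris receives 1/9 of the estate.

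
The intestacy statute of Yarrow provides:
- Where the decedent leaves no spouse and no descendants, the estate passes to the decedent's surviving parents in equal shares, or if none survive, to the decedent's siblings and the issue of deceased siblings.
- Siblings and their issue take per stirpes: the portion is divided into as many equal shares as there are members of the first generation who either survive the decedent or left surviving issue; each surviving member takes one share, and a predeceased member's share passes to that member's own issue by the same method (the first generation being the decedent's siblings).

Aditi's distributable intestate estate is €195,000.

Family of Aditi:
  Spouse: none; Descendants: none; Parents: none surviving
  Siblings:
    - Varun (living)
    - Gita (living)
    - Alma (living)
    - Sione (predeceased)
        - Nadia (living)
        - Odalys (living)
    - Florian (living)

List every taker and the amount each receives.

The entire €195,000 passes to the siblings and their issue.
That amount (€195,000) is divided into 5 shares of €39,000: Varun, Gita, Alma, and Florian each take €39,000; Sione's €39,000 share passes to Sione's issue.
Sione's share (€39,000) is divided into 2 shares of €19,500: Nadia and Odalys each take €19,500.

Varun: €39,000; Gita: €39,000; Alma: €39,000; Nadia: €19,500; Odalys: €19,500; Florian: €39,000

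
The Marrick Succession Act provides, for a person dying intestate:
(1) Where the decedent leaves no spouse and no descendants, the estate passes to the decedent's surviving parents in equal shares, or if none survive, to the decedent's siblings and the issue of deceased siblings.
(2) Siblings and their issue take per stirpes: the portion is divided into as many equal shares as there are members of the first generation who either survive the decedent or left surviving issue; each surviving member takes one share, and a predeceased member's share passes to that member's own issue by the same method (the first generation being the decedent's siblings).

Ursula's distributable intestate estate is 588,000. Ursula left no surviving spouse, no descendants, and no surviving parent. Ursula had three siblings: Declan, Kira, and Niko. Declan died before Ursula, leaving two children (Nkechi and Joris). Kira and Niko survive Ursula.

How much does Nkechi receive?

Nkechi receives 98,000.

The entire 588,000 passes to the siblings and their issue.
That amount (588,000) is divided into 3 shares of 196,000: Kira and Niko each take 196,000; Declan's 196,000 share passes to Declan's issue.
Declan's share (196,000) is divided into 2 shares of 98,000: Nkechi and Joris each take 98,000.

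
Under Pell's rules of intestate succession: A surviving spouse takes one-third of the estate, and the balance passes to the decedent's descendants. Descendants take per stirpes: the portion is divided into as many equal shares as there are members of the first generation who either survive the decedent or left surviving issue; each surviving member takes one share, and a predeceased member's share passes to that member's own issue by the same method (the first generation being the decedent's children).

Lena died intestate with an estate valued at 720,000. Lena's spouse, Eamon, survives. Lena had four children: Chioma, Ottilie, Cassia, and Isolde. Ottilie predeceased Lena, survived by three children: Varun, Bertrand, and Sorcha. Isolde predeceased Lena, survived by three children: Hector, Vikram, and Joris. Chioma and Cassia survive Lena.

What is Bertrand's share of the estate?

Eamon takes one-third of 720,000 = 240,000. The remaining 480,000 passes to the descendants.
The descendants' portion (480,000) is divided into 4 shares of 120,000: Chioma and Cassia each take 120,000; Ottilie's 120,000 share passes to Ottilie's issue; Isolde's 120,000 share passes to Isolde's issue.
Ottilie's share (120,000) is divided into 3 shares of 40,000: Varun, Bertrand, and Sorcha each take 40,000.
Isolde's share (120,000) is divided into 3 shares of 40,000: Hector, Vikram, and Joris each take 40,000.

Bertrand receives 40,000.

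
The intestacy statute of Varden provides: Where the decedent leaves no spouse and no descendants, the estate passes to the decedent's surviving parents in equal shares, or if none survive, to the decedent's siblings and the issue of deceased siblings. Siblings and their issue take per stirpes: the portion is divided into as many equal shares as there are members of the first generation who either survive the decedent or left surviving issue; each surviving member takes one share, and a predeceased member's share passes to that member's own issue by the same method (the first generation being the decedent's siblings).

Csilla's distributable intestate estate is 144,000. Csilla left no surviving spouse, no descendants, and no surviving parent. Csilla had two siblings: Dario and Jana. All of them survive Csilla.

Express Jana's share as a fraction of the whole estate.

The entire 144,000 passes to the siblings and their issue.
That amount (144,000) is divided into 2 shares of 72,000: Dario and Jana each take 72,000.

Jana receives 1/2 of the estate.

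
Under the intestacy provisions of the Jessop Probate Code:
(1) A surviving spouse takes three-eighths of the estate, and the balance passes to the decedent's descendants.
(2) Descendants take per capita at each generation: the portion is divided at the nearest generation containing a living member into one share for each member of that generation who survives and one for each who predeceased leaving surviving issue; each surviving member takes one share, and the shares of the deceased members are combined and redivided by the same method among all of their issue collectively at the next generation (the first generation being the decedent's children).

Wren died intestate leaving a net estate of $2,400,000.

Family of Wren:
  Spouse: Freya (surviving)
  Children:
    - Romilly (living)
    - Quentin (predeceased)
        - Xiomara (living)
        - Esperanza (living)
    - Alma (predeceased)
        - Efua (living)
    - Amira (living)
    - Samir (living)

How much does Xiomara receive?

Xiomara receives $200,000.

Freya takes three-eighths of $2,400,000 = $900,000. The remaining $1,500,000 passes to the descendants.
The descendants' portion ($1,500,000) is divided at the children's generation into 5 shares of $300,000. Romilly, Amira, and Samir each take $300,000. The 2 shares of the deceased (Quentin and Alma) are combined into a pool of $600,000.
That pool ($600,000) is divided at the grandchildren's generation equally among Xiomara, Esperanza, and Efua: $200,000 each.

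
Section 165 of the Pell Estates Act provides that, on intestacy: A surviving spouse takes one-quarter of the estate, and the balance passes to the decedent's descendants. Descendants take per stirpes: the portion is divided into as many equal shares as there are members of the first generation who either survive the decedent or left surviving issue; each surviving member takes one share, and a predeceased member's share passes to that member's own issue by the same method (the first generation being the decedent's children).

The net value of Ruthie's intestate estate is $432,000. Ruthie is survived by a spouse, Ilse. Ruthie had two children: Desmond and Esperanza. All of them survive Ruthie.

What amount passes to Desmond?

Ilse takes one-quarter of $432,000 = $108,000. The remaining $324,000 passes to the descendants.
The descendants' portion ($324,000) is divided into 2 shares of $162,000: Desmond and Esperanza each take $162,000.

Desmond receives $162,000.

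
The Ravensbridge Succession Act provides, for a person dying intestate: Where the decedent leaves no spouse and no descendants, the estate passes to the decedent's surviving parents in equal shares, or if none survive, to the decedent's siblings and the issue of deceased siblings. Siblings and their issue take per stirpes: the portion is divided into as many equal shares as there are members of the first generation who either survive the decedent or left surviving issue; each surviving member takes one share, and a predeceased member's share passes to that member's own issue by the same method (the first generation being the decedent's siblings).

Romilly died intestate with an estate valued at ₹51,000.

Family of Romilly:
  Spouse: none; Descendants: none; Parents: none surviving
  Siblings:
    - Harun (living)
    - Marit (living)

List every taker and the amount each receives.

The entire ₹51,000 passes to the siblings and their issue.
That amount (₹51,000) is divided into 2 shares of ₹25,500: Harun and Marit each take ₹25,500.

Harun: ₹25,500; Marit: ₹25,500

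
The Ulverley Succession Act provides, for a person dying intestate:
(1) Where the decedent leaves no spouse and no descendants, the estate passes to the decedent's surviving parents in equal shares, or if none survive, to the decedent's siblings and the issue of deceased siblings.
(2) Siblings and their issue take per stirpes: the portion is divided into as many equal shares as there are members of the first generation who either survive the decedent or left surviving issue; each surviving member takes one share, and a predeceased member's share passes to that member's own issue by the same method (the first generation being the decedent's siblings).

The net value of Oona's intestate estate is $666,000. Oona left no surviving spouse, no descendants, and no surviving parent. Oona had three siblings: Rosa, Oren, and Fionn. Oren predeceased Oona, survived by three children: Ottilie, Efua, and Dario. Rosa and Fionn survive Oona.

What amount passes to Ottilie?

Ottilie receives $74,000.

The entire $666,000 passes to the siblings and their issue.
That amount ($666,000) is divided into 3 shares of $222,000: Rosa and Fionn each take $222,000; Oren's $222,000 share passes to Oren's issue.
Oren's share ($222,000) is divided into 3 shares of $74,000: Ottilie, Efua, and Dario each take $74,000.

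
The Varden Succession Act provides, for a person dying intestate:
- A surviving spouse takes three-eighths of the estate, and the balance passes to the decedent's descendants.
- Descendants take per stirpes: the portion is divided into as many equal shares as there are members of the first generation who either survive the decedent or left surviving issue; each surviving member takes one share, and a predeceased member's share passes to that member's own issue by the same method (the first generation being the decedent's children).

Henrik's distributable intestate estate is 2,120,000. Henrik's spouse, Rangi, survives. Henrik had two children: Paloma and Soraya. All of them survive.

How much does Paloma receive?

Rangi takes three-eighths of 2,120,000 = 795,000. The remaining 1,325,000 passes to the descendants.
The descendants' portion (1,325,000) is divided into 2 shares of 662,500: Paloma and Soraya each take 662,500.

Paloma receives 662,500.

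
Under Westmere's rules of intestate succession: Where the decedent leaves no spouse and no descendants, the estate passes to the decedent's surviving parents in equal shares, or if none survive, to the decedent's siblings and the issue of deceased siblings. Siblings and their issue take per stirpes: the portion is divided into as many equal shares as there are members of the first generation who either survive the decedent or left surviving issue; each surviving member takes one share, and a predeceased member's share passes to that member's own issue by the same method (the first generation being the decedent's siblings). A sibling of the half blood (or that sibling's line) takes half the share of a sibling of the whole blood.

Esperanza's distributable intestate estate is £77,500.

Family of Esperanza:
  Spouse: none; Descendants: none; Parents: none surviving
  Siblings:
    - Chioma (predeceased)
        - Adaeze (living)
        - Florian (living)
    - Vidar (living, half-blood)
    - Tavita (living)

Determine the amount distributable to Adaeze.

Adaeze receives £15,500.

The entire £77,500 passes to the siblings and their issue.
Counting each half-blood sibling's line as half a unit, there are 5/2 units in £77,500, so one unit is £31,000. Whole-blood lines (Chioma and Tavita) take £31,000 each; half-blood lines (Vidar) take £15,500 each.
Chioma's share (£31,000) is divided into 2 shares of £15,500: Adaeze and Florian each take £15,500.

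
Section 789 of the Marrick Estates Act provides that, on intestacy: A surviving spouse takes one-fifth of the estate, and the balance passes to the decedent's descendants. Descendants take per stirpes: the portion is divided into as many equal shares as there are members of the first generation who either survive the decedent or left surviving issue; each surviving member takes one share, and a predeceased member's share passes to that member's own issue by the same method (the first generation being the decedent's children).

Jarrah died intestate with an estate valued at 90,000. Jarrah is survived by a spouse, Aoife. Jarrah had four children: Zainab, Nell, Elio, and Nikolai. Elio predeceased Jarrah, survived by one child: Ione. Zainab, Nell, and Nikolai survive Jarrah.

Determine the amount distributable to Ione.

Aoife takes one-fifth of 90,000 = 18,000. The remaining 72,000 passes to the descendants.
The descendants' portion (72,000) is divided into 4 shares of 18,000: Zainab, Nell, and Nikolai each take 18,000; Elio's 18,000 share passes to Elio's issue.
Elio's share (18,000) passes entirely to Ione.

Ione receives 18,000.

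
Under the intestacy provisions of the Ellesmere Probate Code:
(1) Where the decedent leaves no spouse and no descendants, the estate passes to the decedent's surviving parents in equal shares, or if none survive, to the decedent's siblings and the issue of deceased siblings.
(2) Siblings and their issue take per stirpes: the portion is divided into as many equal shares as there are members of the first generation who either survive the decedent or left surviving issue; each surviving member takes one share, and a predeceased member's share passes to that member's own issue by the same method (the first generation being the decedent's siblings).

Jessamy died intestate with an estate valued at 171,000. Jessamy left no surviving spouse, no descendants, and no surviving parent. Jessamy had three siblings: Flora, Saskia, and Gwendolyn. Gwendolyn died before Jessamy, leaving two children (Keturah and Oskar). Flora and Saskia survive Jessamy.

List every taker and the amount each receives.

Flora: 57,000; Saskia: 57,000; Keturah: 28,500; Oskar: 28,500

The entire 171,000 passes to the siblings and their issue.
That amount (171,000) is divided into 3 shares of 57,000: Flora and Saskia each take 57,000; Gwendolyn's 57,000 share passes to Gwendolyn's issue.
Gwendolyn's share (57,000) is divided into 2 shares of 28,500: Keturah and Oskar each take 28,500.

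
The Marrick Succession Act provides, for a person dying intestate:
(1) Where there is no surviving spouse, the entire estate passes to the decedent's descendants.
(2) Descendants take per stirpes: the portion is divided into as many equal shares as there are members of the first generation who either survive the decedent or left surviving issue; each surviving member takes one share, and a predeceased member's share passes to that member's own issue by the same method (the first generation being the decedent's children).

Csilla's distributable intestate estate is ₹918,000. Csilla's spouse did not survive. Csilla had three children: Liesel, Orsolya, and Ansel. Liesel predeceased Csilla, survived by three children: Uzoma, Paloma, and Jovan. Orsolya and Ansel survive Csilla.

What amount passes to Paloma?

Paloma receives ₹102,000.

The entire ₹918,000 passes to the descendants.
That amount (₹918,000) is divided into 3 shares of ₹306,000: Orsolya and Ansel each take ₹306,000; Liesel's ₹306,000 share passes to Liesel's issue.
Liesel's share (₹306,000) is divided into 3 shares of ₹102,000: Uzoma, Paloma, and Jovan each take ₹102,000.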